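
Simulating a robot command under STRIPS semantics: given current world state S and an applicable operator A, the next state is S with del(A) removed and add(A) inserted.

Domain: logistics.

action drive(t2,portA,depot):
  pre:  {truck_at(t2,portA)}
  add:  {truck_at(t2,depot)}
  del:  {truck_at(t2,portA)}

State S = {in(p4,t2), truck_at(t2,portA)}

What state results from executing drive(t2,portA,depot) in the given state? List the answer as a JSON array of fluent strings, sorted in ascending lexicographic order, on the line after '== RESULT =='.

Compute (S \ del) ∪ add:
  pre ⊆ S: {truck_at(t2,portA)} ⊆ S  — applicable
  S \ del = {in(p4,t2)}
  ∪ add   = {in(p4,t2), truck_at(t2,depot)}

== RESULT ==
["in(p4,t2)", "truck_at(t2,depot)"]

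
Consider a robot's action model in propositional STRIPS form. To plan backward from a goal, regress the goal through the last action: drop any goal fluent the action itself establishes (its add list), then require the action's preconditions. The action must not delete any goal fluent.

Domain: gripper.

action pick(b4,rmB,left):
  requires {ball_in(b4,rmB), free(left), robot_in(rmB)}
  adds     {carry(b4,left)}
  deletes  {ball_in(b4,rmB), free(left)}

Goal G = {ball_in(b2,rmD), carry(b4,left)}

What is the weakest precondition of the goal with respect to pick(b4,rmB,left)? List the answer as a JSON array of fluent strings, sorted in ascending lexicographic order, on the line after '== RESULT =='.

Regress:
  G ∩ del = {}  (empty — regression defined)
  G \ add = {ball_in(b2,rmD), carry(b4,left)} \ {carry(b4,left)} = {ball_in(b2,rmD)}
  ∪ pre   = {ball_in(b2,rmD)} ∪ {ball_in(b4,rmB), free(left), robot_in(rmB)}
          = {ball_in(b2,rmD), ball_in(b4,rmB), free(left), robot_in(rmB)}

== RESULT ==
["ball_in(b2,rmD)", "ball_in(b4,rmB)", "free(left)", "robot_in(rmB)"]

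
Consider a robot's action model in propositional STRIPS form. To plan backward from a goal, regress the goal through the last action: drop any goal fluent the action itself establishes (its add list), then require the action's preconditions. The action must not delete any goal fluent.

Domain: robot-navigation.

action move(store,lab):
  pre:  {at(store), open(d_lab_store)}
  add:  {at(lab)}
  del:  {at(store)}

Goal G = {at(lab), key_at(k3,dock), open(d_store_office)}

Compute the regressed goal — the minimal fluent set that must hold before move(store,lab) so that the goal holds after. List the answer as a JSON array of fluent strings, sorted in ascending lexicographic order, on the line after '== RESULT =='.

Compute (G \ add) ∪ pre:
  G ∩ del = {}  (empty — regression defined)
  G \ add = {at(lab), key_at(k3,dock), open(d_store_office)} \ {at(lab)} = {key_at(k3,dock), open(d_store_office)}
  ∪ pre   = {key_at(k3,dock), open(d_store_office)} ∪ {at(store), open(d_lab_store)}
          = {at(store), key_at(k3,dock), open(d_lab_store), open(d_store_office)}

== RESULT ==
["at(store)", "key_at(k3,dock)", "open(d_lab_store)", "open(d_store_office)"]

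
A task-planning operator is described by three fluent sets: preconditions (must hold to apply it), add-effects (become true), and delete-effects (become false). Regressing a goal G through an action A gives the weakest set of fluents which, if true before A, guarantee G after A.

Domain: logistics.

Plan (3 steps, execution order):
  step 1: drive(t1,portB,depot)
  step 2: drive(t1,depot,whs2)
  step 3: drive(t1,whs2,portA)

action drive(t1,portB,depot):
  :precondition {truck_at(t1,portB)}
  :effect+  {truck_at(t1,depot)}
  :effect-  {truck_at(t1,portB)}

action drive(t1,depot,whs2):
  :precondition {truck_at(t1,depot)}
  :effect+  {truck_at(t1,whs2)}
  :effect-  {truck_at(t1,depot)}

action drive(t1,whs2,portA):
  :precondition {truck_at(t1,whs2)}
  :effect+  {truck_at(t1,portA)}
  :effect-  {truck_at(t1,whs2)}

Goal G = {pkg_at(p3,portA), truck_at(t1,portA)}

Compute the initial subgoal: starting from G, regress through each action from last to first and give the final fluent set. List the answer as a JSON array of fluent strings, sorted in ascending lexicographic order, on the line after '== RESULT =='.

Work backward from the goal:
  through step 3 (drive(t1,whs2,portA)): drop {truck_at(t1,portA)}, keep {pkg_at(p3,portA)}, require {truck_at(t1,whs2)}
    → {pkg_at(p3,portA), truck_at(t1,whs2)}
  through step 2 (drive(t1,depot,whs2)): drop {truck_at(t1,whs2)}, keep {pkg_at(p3,portA)}, require {truck_at(t1,depot)}
    → {pkg_at(p3,portA), truck_at(t1,depot)}
  through step 1 (drive(t1,portB,depot)): drop {truck_at(t1,depot)}, keep {pkg_at(p3,portA)}, require {truck_at(t1,portB)}
    → {pkg_at(p3,portA), truck_at(t1,portB)}

== RESULT ==
["pkg_at(p3,portA)", "truck_at(t1,portB)"]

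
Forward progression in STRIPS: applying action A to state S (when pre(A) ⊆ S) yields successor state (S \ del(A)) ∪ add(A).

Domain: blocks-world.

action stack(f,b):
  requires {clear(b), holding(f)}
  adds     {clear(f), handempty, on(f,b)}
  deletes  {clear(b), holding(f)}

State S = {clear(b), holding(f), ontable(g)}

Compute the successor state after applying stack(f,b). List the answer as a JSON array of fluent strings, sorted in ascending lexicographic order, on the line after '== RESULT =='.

Progress:
  pre ⊆ S: {clear(b), holding(f)} ⊆ S  — applicable
  S \ del = {ontable(g)}
  ∪ add   = {clear(f), handempty, on(f,b), ontable(g)}

== RESULT ==
["clear(f)", "handempty", "on(f,b)", "ontable(g)"]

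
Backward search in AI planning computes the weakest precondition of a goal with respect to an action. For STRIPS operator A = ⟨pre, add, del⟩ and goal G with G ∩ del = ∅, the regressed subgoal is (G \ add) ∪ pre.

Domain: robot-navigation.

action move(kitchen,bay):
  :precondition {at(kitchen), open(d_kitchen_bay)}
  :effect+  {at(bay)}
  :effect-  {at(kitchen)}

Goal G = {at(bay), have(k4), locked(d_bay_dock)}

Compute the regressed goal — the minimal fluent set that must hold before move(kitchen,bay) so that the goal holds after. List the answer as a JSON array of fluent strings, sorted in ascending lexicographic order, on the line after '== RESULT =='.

Compute (G \ add) ∪ pre:
  G ∩ del = {}  (empty — regression defined)
  G \ add = {at(bay), have(k4), locked(d_bay_dock)} \ {at(bay)} = {have(k4), locked(d_bay_dock)}
  ∪ pre   = {have(k4), locked(d_bay_dock)} ∪ {at(kitchen), open(d_kitchen_bay)}
          = {at(kitchen), have(k4), locked(d_bay_dock), open(d_kitchen_bay)}

== RESULT ==
["at(kitchen)", "have(k4)", "locked(d_bay_dock)", "open(d_kitchen_bay)"]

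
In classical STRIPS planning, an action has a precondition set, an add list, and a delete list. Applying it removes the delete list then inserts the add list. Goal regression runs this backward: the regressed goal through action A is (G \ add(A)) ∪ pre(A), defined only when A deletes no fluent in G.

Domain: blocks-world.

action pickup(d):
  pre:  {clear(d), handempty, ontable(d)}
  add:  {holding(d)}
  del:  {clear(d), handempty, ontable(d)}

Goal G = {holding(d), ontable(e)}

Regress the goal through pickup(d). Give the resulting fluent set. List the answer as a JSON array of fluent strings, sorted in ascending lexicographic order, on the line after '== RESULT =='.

Regress:
  G ∩ del = {}  (empty — regression defined)
  G \ add = {holding(d), ontable(e)} \ {holding(d)} = {ontable(e)}
  ∪ pre   = {ontable(e)} ∪ {clear(d), handempty, ontable(d)}
          = {clear(d), handempty, ontable(d), ontable(e)}

== RESULT ==
["clear(d)", "handempty", "ontable(d)", "ontable(e)"]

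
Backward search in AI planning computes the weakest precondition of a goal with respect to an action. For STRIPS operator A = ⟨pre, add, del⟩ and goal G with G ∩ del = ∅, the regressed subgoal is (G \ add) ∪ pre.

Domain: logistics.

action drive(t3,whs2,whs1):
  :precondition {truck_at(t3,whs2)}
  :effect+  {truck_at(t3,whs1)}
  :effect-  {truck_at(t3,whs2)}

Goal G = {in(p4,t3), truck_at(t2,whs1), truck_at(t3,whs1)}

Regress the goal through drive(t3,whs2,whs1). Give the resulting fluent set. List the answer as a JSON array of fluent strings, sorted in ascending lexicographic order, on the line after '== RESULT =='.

Compute (G \ add) ∪ pre:
  G ∩ del = {}  (empty — regression defined)
  G \ add = {in(p4,t3), truck_at(t2,whs1), truck_at(t3,whs1)} \ {truck_at(t3,whs1)} = {in(p4,t3), truck_at(t2,whs1)}
  ∪ pre   = {in(p4,t3), truck_at(t2,whs1)} ∪ {truck_at(t3,whs2)}
          = {in(p4,t3), truck_at(t2,whs1), truck_at(t3,whs2)}

== RESULT ==
["in(p4,t3)", "truck_at(t2,whs1)", "truck_at(t3,whs2)"]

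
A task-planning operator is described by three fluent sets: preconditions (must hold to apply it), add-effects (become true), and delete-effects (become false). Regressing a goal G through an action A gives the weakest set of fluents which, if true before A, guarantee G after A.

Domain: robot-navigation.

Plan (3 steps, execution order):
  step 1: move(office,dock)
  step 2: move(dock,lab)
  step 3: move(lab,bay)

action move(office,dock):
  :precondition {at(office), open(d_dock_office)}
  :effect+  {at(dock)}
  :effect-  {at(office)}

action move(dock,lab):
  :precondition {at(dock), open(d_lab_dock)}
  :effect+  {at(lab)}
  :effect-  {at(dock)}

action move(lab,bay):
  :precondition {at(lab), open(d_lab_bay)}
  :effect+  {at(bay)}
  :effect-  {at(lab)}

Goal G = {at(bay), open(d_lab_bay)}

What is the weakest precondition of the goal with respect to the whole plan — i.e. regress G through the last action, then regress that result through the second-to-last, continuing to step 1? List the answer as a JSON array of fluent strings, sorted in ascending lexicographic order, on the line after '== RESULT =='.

Work backward from the goal:
  through step 3 (move(lab,bay)): drop {at(bay)}, keep {open(d_lab_bay)}, require {at(lab), open(d_lab_bay)}
    → {at(lab), open(d_lab_bay)}
  through step 2 (move(dock,lab)): drop {at(lab)}, keep {open(d_lab_bay)}, require {at(dock), open(d_lab_dock)}
    → {at(dock), open(d_lab_bay), open(d_lab_dock)}
  through step 1 (move(office,dock)): drop {at(dock)}, keep {open(d_lab_bay), open(d_lab_dock)}, require {at(office), open(d_dock_office)}
    → {at(office), open(d_dock_office), open(d_lab_bay), open(d_lab_dock)}

== RESULT ==
["at(office)", "open(d_dock_office)", "open(d_lab_bay)", "open(d_lab_dock)"]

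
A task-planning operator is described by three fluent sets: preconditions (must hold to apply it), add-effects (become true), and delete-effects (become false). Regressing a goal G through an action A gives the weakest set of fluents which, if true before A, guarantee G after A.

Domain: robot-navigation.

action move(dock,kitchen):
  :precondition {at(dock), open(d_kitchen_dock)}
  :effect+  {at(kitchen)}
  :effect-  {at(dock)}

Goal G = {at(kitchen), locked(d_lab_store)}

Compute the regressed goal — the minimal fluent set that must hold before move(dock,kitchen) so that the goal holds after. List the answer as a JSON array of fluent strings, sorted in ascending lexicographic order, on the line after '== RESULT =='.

Compute (G \ add) ∪ pre:
  G ∩ del = {}  (empty — regression defined)
  G \ add = {at(kitchen), locked(d_lab_store)} \ {at(kitchen)} = {locked(d_lab_store)}
  ∪ pre   = {locked(d_lab_store)} ∪ {at(dock), open(d_kitchen_dock)}
          = {at(dock), locked(d_lab_store), open(d_kitchen_dock)}

== RESULT ==
["at(dock)", "locked(d_lab_store)", "open(d_kitchen_dock)"]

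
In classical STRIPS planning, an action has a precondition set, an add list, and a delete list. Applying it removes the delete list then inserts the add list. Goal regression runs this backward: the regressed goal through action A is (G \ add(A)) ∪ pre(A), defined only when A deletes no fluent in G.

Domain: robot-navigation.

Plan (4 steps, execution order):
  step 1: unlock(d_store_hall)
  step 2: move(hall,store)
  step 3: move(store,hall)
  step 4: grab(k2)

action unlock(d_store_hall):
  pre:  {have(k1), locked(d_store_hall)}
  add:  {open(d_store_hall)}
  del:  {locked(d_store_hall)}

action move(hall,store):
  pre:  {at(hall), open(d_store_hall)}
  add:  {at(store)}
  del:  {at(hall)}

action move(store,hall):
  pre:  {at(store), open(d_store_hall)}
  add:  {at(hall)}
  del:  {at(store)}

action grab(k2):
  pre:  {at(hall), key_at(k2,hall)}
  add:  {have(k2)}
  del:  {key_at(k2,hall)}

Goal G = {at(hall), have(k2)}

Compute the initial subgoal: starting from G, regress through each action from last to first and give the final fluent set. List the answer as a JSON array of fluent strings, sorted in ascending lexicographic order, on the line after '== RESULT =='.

Work backward from the goal:
  through step 4 (grab(k2)): drop {have(k2)}, keep {at(hall)}, require {at(hall), key_at(k2,hall)}
    → {at(hall), key_at(k2,hall)}
  through step 3 (move(store,hall)): drop {at(hall)}, keep {key_at(k2,hall)}, require {at(store), open(d_store_hall)}
    → {at(store), key_at(k2,hall), open(d_store_hall)}
  through step 2 (move(hall,store)): drop {at(store)}, keep {key_at(k2,hall), open(d_store_hall)}, require {at(hall), open(d_store_hall)}
    → {at(hall), key_at(k2,hall), open(d_store_hall)}
  through step 1 (unlock(d_store_hall)): drop {open(d_store_hall)}, keep {at(hall), key_at(k2,hall)}, require {have(k1), locked(d_store_hall)}
    → {at(hall), have(k1), key_at(k2,hall), locked(d_store_hall)}

== RESULT ==
["at(hall)", "have(k1)", "key_at(k2,hall)", "locked(d_store_hall)"]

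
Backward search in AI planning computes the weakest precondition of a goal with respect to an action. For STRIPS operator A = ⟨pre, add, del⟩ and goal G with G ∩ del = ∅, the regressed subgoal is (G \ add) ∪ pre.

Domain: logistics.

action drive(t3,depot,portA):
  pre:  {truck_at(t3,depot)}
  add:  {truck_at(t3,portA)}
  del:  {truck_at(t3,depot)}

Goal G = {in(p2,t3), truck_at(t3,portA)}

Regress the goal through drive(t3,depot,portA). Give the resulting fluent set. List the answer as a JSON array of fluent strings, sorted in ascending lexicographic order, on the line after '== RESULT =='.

Regress:
  G ∩ del = {}  (empty — regression defined)
  G \ add = {in(p2,t3), truck_at(t3,portA)} \ {truck_at(t3,portA)} = {in(p2,t3)}
  ∪ pre   = {in(p2,t3)} ∪ {truck_at(t3,depot)}
          = {in(p2,t3), truck_at(t3,depot)}

== RESULT ==
["in(p2,t3)", "truck_at(t3,depot)"]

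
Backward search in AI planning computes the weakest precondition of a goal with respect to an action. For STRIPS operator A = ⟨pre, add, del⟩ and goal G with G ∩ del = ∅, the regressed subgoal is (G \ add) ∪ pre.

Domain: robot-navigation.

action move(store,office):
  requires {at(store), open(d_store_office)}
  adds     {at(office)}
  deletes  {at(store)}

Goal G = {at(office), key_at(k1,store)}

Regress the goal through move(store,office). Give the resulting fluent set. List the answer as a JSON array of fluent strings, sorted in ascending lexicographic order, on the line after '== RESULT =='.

Compute (G \ add) ∪ pre:
  G ∩ del = {}  (empty — regression defined)
  G \ add = {at(office), key_at(k1,store)} \ {at(office)} = {key_at(k1,store)}
  ∪ pre   = {key_at(k1,store)} ∪ {at(store), open(d_store_office)}
          = {at(store), key_at(k1,store), open(d_store_office)}

== RESULT ==
["at(store)", "key_at(k1,store)", "open(d_store_office)"]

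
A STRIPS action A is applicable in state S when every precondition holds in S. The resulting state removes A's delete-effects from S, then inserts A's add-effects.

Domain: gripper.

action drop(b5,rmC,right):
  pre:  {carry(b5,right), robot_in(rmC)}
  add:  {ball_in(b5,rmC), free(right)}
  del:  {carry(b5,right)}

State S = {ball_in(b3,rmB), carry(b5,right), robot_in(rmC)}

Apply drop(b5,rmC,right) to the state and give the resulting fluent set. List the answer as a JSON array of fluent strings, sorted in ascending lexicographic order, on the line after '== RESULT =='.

Compute (S \ del) ∪ add:
  pre ⊆ S: {carry(b5,right), robot_in(rmC)} ⊆ S  — applicable
  S \ del = {ball_in(b3,rmB), robot_in(rmC)}
  ∪ add   = {ball_in(b3,rmB), ball_in(b5,rmC), free(right), robot_in(rmC)}

== RESULT ==
["ball_in(b3,rmB)", "ball_in(b5,rmC)", "free(right)", "robot_in(rmC)"]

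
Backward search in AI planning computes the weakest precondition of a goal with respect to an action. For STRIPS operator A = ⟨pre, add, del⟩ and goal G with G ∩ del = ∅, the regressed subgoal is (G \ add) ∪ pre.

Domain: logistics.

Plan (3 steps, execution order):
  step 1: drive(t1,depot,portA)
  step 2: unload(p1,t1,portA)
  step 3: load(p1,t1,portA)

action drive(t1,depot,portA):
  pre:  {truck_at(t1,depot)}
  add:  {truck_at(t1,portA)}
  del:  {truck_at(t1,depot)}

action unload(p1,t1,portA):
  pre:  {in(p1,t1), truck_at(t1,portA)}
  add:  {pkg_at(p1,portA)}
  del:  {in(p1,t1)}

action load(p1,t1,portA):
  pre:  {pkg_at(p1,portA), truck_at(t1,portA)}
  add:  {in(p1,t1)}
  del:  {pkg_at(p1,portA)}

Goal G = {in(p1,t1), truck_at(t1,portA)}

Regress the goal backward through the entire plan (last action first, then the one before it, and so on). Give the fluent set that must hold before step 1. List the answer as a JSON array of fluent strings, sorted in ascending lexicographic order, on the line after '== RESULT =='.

Work backward from the goal:
  through step 3 (load(p1,t1,portA)): drop {in(p1,t1)}, keep {truck_at(t1,portA)}, require {pkg_at(p1,portA), truck_at(t1,portA)}
    → {pkg_at(p1,portA), truck_at(t1,portA)}
  through step 2 (unload(p1,t1,portA)): drop {pkg_at(p1,portA)}, keep {truck_at(t1,portA)}, require {in(p1,t1), truck_at(t1,portA)}
    → {in(p1,t1), truck_at(t1,portA)}
  through step 1 (drive(t1,depot,portA)): drop {truck_at(t1,portA)}, keep {in(p1,t1)}, require {truck_at(t1,depot)}
    → {in(p1,t1), truck_at(t1,depot)}

== RESULT ==
["in(p1,t1)", "truck_at(t1,depot)"]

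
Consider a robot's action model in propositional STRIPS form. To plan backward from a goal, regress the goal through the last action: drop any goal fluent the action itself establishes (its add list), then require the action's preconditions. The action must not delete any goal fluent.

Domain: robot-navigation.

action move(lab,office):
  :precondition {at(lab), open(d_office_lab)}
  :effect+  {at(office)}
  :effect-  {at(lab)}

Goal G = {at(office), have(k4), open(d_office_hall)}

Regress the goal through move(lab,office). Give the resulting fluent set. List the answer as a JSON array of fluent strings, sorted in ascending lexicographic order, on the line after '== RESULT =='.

Regress:
  G ∩ del = {}  (empty — regression defined)
  G \ add = {at(office), have(k4), open(d_office_hall)} \ {at(office)} = {have(k4), open(d_office_hall)}
  ∪ pre   = {have(k4), open(d_office_hall)} ∪ {at(lab), open(d_office_lab)}
          = {at(lab), have(k4), open(d_office_hall), open(d_office_lab)}

== RESULT ==
["at(lab)", "have(k4)", "open(d_office_hall)", "open(d_office_lab)"]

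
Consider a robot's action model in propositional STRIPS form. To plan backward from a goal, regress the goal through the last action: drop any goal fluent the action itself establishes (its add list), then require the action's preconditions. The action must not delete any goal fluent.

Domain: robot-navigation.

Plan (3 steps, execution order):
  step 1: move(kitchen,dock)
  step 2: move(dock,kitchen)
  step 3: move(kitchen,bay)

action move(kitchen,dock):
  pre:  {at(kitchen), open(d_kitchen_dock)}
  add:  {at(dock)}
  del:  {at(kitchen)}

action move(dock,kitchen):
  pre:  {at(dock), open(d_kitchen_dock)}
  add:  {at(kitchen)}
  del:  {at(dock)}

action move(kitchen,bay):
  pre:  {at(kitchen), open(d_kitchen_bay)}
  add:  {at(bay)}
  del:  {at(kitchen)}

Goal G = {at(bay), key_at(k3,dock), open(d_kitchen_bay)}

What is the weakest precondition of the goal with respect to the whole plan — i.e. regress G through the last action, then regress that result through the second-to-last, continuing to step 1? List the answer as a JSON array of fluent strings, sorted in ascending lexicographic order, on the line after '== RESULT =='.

Regress step by step:
  through step 3 (move(kitchen,bay)): drop {at(bay)}, keep {key_at(k3,dock), open(d_kitchen_bay)}, require {at(kitchen), open(d_kitchen_bay)}
    → {at(kitchen), key_at(k3,dock), open(d_kitchen_bay)}
  through step 2 (move(dock,kitchen)): drop {at(kitchen)}, keep {key_at(k3,dock), open(d_kitchen_bay)}, require {at(dock), open(d_kitchen_dock)}
    → {at(dock), key_at(k3,dock), open(d_kitchen_bay), open(d_kitchen_dock)}
  through step 1 (move(kitchen,dock)): drop {at(dock)}, keep {key_at(k3,dock), open(d_kitchen_bay), open(d_kitchen_dock)}, require {at(kitchen), open(d_kitchen_dock)}
    → {at(kitchen), key_at(k3,dock), open(d_kitchen_bay), open(d_kitchen_dock)}

== RESULT ==
["at(kitchen)", "key_at(k3,dock)", "open(d_kitchen_bay)", "open(d_kitchen_dock)"]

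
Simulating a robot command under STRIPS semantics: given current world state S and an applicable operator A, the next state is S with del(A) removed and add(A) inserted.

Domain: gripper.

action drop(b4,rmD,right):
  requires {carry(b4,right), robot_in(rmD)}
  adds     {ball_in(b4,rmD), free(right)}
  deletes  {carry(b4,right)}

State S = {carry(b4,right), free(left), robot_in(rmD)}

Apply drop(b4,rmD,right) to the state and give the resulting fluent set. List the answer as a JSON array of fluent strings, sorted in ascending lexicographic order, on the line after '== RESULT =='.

Progress:
  pre ⊆ S: {carry(b4,right), robot_in(rmD)} ⊆ S  — applicable
  S \ del = {free(left), robot_in(rmD)}
  ∪ add   = {ball_in(b4,rmD), free(left), free(right), robot_in(rmD)}

== RESULT ==
["ball_in(b4,rmD)", "free(left)", "free(right)", "robot_in(rmD)"]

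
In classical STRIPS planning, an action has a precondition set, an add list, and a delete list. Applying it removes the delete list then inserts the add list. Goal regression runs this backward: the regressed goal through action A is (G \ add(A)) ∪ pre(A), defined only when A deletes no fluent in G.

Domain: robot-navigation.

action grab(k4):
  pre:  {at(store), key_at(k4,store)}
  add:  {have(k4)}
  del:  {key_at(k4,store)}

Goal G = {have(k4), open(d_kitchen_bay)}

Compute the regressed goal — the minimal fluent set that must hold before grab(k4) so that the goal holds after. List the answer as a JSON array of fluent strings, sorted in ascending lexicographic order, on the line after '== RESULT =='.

Regress:
  G ∩ del = {}  (empty — regression defined)
  G \ add = {have(k4), open(d_kitchen_bay)} \ {have(k4)} = {open(d_kitchen_bay)}
  ∪ pre   = {open(d_kitchen_bay)} ∪ {at(store), key_at(k4,store)}
          = {at(store), key_at(k4,store), open(d_kitchen_bay)}

== RESULT ==
["at(store)", "key_at(k4,store)", "open(d_kitchen_bay)"]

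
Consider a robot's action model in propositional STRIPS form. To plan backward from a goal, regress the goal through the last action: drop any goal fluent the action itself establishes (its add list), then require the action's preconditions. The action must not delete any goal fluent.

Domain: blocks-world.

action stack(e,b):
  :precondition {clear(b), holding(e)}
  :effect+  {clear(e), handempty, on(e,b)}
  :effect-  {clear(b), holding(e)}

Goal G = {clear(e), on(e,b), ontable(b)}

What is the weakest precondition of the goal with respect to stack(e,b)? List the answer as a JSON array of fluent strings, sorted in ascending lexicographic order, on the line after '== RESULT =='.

Compute (G \ add) ∪ pre:
  G ∩ del = {}  (empty — regression defined)
  G \ add = {clear(e), on(e,b), ontable(b)} \ {clear(e), handempty, on(e,b)} = {ontable(b)}
  ∪ pre   = {ontable(b)} ∪ {clear(b), holding(e)}
          = {clear(b), holding(e), ontable(b)}

== RESULT ==
["clear(b)", "holding(e)", "ontable(b)"]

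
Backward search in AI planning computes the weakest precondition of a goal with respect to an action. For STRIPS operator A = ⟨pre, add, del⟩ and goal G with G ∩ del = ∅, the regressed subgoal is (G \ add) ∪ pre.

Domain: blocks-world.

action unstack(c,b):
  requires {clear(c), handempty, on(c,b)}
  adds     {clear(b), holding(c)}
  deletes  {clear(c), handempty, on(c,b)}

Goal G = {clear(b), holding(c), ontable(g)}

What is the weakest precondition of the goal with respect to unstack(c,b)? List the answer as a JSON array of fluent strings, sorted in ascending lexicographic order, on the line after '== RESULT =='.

Regress:
  G ∩ del = {}  (empty — regression defined)
  G \ add = {clear(b), holding(c), ontable(g)} \ {clear(b), holding(c)} = {ontable(g)}
  ∪ pre   = {ontable(g)} ∪ {clear(c), handempty, on(c,b)}
          = {clear(c), handempty, on(c,b), ontable(g)}

== RESULT ==
["clear(c)", "handempty", "on(c,b)", "ontable(g)"]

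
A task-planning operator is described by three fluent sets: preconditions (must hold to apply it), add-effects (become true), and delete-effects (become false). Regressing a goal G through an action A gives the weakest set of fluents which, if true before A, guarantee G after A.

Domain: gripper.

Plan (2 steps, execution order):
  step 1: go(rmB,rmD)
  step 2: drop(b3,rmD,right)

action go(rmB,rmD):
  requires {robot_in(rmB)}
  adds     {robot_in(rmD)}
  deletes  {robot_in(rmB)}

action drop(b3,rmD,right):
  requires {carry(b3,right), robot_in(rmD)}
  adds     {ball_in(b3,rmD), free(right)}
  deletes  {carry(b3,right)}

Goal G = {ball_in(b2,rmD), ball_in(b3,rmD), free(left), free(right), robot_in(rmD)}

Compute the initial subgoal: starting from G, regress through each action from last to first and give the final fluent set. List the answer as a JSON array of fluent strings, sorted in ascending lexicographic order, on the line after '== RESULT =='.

Regress step by step:
  through step 2 (drop(b3,rmD,right)): drop {ball_in(b3,rmD), free(right)}, keep {ball_in(b2,rmD), free(left), robot_in(rmD)}, require {carry(b3,right), robot_in(rmD)}
    → {ball_in(b2,rmD), carry(b3,right), free(left), robot_in(rmD)}
  through step 1 (go(rmB,rmD)): drop {robot_in(rmD)}, keep {ball_in(b2,rmD), carry(b3,right), free(left)}, require {robot_in(rmB)}
    → {ball_in(b2,rmD), carry(b3,right), free(left), robot_in(rmB)}

== RESULT ==
["ball_in(b2,rmD)", "carry(b3,right)", "free(left)", "robot_in(rmB)"]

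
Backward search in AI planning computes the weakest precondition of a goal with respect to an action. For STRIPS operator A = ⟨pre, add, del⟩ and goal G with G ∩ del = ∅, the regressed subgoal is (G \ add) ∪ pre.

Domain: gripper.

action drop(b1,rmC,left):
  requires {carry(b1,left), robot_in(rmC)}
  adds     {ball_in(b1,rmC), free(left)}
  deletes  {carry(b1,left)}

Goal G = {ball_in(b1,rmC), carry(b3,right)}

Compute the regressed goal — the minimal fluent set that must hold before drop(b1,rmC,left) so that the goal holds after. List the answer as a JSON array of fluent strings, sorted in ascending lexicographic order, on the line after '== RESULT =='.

Compute (G \ add) ∪ pre:
  G ∩ del = {}  (empty — regression defined)
  G \ add = {ball_in(b1,rmC), carry(b3,right)} \ {ball_in(b1,rmC), free(left)} = {carry(b3,right)}
  ∪ pre   = {carry(b3,right)} ∪ {carry(b1,left), robot_in(rmC)}
          = {carry(b1,left), carry(b3,right), robot_in(rmC)}

== RESULT ==
["carry(b1,left)", "carry(b3,right)", "robot_in(rmC)"]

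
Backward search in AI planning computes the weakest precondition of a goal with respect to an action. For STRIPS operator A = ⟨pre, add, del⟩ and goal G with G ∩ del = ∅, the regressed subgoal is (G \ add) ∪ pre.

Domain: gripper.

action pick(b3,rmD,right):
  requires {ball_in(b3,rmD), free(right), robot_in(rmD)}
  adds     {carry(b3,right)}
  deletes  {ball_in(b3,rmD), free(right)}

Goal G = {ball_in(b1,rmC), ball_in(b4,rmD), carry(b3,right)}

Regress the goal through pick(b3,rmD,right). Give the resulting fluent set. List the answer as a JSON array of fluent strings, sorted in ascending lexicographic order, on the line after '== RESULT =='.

Regress:
  G ∩ del = {}  (empty — regression defined)
  G \ add = {ball_in(b1,rmC), ball_in(b4,rmD), carry(b3,right)} \ {carry(b3,right)} = {ball_in(b1,rmC), ball_in(b4,rmD)}
  ∪ pre   = {ball_in(b1,rmC), ball_in(b4,rmD)} ∪ {ball_in(b3,rmD), free(right), robot_in(rmD)}
          = {ball_in(b1,rmC), ball_in(b3,rmD), ball_in(b4,rmD), free(right), robot_in(rmD)}

== RESULT ==
["ball_in(b1,rmC)", "ball_in(b3,rmD)", "ball_in(b4,rmD)", "free(right)", "robot_in(rmD)"]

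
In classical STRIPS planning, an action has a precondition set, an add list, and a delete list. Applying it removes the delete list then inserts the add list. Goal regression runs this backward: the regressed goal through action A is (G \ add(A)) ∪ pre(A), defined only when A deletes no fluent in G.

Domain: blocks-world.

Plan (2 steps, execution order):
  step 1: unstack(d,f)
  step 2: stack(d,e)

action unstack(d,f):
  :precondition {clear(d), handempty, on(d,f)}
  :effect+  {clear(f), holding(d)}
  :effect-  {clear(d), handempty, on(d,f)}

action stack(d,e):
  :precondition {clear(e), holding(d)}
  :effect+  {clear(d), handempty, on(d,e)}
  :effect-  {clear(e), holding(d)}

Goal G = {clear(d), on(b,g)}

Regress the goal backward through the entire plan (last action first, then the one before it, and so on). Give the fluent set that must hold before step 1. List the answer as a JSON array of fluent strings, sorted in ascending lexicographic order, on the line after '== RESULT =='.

Work backward from the goal:
  through step 2 (stack(d,e)): drop {clear(d)}, keep {on(b,g)}, require {clear(e), holding(d)}
    → {clear(e), holding(d), on(b,g)}
  through step 1 (unstack(d,f)): drop {holding(d)}, keep {clear(e), on(b,g)}, require {clear(d), handempty, on(d,f)}
    → {clear(d), clear(e), handempty, on(b,g), on(d,f)}

== RESULT ==
["clear(d)", "clear(e)", "handempty", "on(b,g)", "on(d,f)"]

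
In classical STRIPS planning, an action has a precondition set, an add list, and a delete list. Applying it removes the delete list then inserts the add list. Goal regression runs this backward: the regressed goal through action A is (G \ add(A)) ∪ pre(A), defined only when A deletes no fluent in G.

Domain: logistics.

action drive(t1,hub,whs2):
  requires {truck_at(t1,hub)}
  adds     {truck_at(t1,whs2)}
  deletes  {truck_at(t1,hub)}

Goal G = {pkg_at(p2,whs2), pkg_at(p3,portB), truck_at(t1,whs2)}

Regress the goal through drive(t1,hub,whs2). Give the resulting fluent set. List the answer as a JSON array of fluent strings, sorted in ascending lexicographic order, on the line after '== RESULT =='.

Regress:
  G ∩ del = {}  (empty — regression defined)
  G \ add = {pkg_at(p2,whs2), pkg_at(p3,portB), truck_at(t1,whs2)} \ {truck_at(t1,whs2)} = {pkg_at(p2,whs2), pkg_at(p3,portB)}
  ∪ pre   = {pkg_at(p2,whs2), pkg_at(p3,portB)} ∪ {truck_at(t1,hub)}
          = {pkg_at(p2,whs2), pkg_at(p3,portB), truck_at(t1,hub)}

== RESULT ==
["pkg_at(p2,whs2)", "pkg_at(p3,portB)", "truck_at(t1,hub)"]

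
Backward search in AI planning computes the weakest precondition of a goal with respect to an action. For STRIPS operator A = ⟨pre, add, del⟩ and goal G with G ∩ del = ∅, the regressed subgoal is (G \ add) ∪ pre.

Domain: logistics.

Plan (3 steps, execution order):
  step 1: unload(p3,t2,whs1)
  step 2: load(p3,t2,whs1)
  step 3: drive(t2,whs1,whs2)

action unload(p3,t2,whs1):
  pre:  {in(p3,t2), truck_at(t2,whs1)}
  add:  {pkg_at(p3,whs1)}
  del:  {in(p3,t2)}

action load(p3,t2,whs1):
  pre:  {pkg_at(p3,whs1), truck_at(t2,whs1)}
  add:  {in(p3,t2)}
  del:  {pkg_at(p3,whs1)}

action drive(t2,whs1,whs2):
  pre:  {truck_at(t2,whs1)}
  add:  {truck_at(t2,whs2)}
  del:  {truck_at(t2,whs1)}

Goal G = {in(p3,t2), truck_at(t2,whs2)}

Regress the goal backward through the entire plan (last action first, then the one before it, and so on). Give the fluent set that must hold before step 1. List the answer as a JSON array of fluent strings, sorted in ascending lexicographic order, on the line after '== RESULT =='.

Regress step by step:
  through step 3 (drive(t2,whs1,whs2)): drop {truck_at(t2,whs2)}, keep {in(p3,t2)}, require {truck_at(t2,whs1)}
    → {in(p3,t2), truck_at(t2,whs1)}
  through step 2 (load(p3,t2,whs1)): drop {in(p3,t2)}, keep {truck_at(t2,whs1)}, require {pkg_at(p3,whs1), truck_at(t2,whs1)}
    → {pkg_at(p3,whs1), truck_at(t2,whs1)}
  through step 1 (unload(p3,t2,whs1)): drop {pkg_at(p3,whs1)}, keep {truck_at(t2,whs1)}, require {in(p3,t2), truck_at(t2,whs1)}
    → {in(p3,t2), truck_at(t2,whs1)}

== RESULT ==
["in(p3,t2)", "truck_at(t2,whs1)"]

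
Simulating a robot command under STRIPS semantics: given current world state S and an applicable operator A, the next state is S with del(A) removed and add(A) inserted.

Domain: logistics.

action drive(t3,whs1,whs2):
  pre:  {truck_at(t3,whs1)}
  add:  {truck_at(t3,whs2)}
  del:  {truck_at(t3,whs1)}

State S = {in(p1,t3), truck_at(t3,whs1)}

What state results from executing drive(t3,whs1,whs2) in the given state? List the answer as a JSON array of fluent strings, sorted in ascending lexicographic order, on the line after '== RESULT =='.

Compute (S \ del) ∪ add:
  pre ⊆ S: {truck_at(t3,whs1)} ⊆ S  — applicable
  S \ del = {in(p1,t3)}
  ∪ add   = {in(p1,t3), truck_at(t3,whs2)}

== RESULT ==
["in(p1,t3)", "truck_at(t3,whs2)"]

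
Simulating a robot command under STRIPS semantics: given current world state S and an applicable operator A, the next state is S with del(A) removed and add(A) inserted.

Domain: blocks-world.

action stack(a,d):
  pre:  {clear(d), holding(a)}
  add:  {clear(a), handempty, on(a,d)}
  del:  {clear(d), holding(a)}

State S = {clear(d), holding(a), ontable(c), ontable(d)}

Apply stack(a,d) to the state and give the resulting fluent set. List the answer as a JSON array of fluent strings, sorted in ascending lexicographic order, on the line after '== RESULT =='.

Progress:
  pre ⊆ S: {clear(d), holding(a)} ⊆ S  — applicable
  S \ del = {ontable(c), ontable(d)}
  ∪ add   = {clear(a), handempty, on(a,d), ontable(c), ontable(d)}

== RESULT ==
["clear(a)", "handempty", "on(a,d)", "ontable(c)", "ontable(d)"]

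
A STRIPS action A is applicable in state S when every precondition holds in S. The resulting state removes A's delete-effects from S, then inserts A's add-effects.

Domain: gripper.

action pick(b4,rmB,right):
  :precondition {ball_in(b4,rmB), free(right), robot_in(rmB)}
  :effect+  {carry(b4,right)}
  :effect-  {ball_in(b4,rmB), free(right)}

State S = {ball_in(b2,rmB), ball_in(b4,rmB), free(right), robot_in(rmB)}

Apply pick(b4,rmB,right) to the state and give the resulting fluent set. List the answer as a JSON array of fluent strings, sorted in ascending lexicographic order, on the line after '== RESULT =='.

Compute (S \ del) ∪ add:
  pre ⊆ S: {ball_in(b4,rmB), free(right), robot_in(rmB)} ⊆ S  — applicable
  S \ del = {ball_in(b2,rmB), robot_in(rmB)}
  ∪ add   = {ball_in(b2,rmB), carry(b4,right), robot_in(rmB)}

== RESULT ==
["ball_in(b2,rmB)", "carry(b4,right)", "robot_in(rmB)"]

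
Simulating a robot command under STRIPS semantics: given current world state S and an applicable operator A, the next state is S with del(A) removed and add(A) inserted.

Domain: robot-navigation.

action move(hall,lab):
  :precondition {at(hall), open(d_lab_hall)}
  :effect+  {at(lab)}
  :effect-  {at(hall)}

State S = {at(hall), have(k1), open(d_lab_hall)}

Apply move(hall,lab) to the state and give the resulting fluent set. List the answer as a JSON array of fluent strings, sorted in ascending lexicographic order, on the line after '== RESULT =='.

Compute (S \ del) ∪ add:
  pre ⊆ S: {at(hall), open(d_lab_hall)} ⊆ S  — applicable
  S \ del = {have(k1), open(d_lab_hall)}
  ∪ add   = {at(lab), have(k1), open(d_lab_hall)}

== RESULT ==
["at(lab)", "have(k1)", "open(d_lab_hall)"]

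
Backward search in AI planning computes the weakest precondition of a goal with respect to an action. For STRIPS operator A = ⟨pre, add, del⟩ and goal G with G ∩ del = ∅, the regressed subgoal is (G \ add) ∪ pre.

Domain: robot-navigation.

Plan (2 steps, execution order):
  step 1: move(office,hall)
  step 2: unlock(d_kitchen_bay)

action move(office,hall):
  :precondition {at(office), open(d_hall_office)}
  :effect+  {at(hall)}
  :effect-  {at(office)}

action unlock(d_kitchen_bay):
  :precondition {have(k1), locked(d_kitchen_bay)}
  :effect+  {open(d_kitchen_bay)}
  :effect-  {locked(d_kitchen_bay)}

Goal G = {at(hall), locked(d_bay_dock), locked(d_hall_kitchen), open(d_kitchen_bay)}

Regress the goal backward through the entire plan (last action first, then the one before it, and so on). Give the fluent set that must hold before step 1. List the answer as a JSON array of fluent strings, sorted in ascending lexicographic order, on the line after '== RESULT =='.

Regress step by step:
  through step 2 (unlock(d_kitchen_bay)): drop {open(d_kitchen_bay)}, keep {at(hall), locked(d_bay_dock), locked(d_hall_kitchen)}, require {have(k1), locked(d_kitchen_bay)}
    → {at(hall), have(k1), locked(d_bay_dock), locked(d_hall_kitchen), locked(d_kitchen_bay)}
  through step 1 (move(office,hall)): drop {at(hall)}, keep {have(k1), locked(d_bay_dock), locked(d_hall_kitchen), locked(d_kitchen_bay)}, require {at(office), open(d_hall_office)}
    → {at(office), have(k1), locked(d_bay_dock), locked(d_hall_kitchen), locked(d_kitchen_bay), open(d_hall_office)}

== RESULT ==
["at(office)", "have(k1)", "locked(d_bay_dock)", "locked(d_hall_kitchen)", "locked(d_kitchen_bay)", "open(d_hall_office)"]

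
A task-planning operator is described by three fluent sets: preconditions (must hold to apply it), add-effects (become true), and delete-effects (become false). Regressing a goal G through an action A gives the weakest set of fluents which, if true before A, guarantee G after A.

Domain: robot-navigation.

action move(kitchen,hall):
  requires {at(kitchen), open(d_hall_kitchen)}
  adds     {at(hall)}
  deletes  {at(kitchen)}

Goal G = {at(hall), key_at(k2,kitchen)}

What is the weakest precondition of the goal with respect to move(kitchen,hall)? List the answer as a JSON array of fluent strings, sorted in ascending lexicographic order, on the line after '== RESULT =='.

Compute (G \ add) ∪ pre:
  G ∩ del = {}  (empty — regression defined)
  G \ add = {at(hall), key_at(k2,kitchen)} \ {at(hall)} = {key_at(k2,kitchen)}
  ∪ pre   = {key_at(k2,kitchen)} ∪ {at(kitchen), open(d_hall_kitchen)}
          = {at(kitchen), key_at(k2,kitchen), open(d_hall_kitchen)}

== RESULT ==
["at(kitchen)", "key_at(k2,kitchen)", "open(d_hall_kitchen)"]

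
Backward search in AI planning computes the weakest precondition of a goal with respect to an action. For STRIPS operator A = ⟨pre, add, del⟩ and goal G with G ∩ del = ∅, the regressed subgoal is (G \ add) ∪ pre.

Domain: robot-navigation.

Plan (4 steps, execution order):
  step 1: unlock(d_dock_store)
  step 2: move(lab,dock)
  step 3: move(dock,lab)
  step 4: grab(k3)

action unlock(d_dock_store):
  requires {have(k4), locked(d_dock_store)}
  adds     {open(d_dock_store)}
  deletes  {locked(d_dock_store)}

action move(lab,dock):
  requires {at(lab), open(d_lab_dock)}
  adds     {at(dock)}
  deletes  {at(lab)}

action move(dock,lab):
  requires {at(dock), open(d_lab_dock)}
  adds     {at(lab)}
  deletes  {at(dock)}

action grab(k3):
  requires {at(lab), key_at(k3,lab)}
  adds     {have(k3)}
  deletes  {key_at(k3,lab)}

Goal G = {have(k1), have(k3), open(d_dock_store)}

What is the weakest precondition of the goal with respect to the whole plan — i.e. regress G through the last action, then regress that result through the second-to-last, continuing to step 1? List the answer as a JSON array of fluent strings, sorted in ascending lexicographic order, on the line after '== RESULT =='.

Regress step by step:
  through step 4 (grab(k3)): drop {have(k3)}, keep {have(k1), open(d_dock_store)}, require {at(lab), key_at(k3,lab)}
    → {at(lab), have(k1), key_at(k3,lab), open(d_dock_store)}
  through step 3 (move(dock,lab)): drop {at(lab)}, keep {have(k1), key_at(k3,lab), open(d_dock_store)}, require {at(dock), open(d_lab_dock)}
    → {at(dock), have(k1), key_at(k3,lab), open(d_dock_store), open(d_lab_dock)}
  through step 2 (move(lab,dock)): drop {at(dock)}, keep {have(k1), key_at(k3,lab), open(d_dock_store), open(d_lab_dock)}, require {at(lab), open(d_lab_dock)}
    → {at(lab), have(k1), key_at(k3,lab), open(d_dock_store), open(d_lab_dock)}
  through step 1 (unlock(d_dock_store)): drop {open(d_dock_store)}, keep {at(lab), have(k1), key_at(k3,lab), open(d_lab_dock)}, require {have(k4), locked(d_dock_store)}
    → {at(lab), have(k1), have(k4), key_at(k3,lab), locked(d_dock_store), open(d_lab_dock)}

== RESULT ==
["at(lab)", "have(k1)", "have(k4)", "key_at(k3,lab)", "locked(d_dock_store)", "open(d_lab_dock)"]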